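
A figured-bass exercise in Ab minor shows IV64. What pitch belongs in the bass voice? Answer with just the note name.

IV in Ab minor has root Db; the chord is Db-F-Ab.
The figure 64 means second inversion — the fifth is in the bass.

Ab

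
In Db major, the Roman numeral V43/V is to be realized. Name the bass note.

Bb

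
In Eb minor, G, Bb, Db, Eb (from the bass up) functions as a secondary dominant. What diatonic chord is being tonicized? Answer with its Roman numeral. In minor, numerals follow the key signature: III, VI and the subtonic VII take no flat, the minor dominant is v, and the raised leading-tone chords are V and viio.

The chord is a dominant seventh chord on Eb.
A dominant resolves down a perfect fifth: Eb → Ab. In Eb minor, Ab is scale degree 4, i.e. iv.

iv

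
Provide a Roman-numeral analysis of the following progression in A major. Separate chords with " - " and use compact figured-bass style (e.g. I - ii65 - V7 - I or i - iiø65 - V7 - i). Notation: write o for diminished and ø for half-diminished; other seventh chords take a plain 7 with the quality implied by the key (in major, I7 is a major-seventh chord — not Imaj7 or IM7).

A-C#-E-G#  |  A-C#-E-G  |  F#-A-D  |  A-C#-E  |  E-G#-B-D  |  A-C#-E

A-C#-E-G#: root A is the tonic; major seventh chord there is I7.
A-C#-E-G: chromatic; A is V of IV, so V7/IV.
F#-A-D: root D is the subdominant; major triad there is IV6.
A-C#-E has root A, degree 1 in A major, so I.
E-G#-B-D has root E, degree 5 in A major, so V7.
A-C#-E: major triad on A = scale degree 1 → I.

I7 - V7/IV - IV6 - I - V7 - I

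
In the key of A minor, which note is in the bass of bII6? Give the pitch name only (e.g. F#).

bII in A minor has root Bb; the chord is Bb-D-F.
The figure 6 means first inversion — the third is in the bass.

D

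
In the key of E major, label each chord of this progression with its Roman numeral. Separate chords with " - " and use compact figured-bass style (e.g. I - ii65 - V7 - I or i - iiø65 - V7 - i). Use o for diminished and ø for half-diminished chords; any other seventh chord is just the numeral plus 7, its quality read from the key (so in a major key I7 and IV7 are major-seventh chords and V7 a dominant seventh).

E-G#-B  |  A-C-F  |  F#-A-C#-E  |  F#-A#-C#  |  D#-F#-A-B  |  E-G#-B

E-G#-B: root E is the tonic; major triad there is I.
A-C-F: major triad on F — chromatic; F is the lowered second degree, so this is the Neapolitan sixth, bII6 (third, A, in the bass — hence the 6).
F#-A-C#-E: minor seventh chord on F# = scale degree 2 → ii7.
F#-A#-C#: a major triad on F#, the applied dominant of V → V/V.
D#-F#-A-B: root B is the dominant; dominant seventh chord there is V65.
E-G#-B: root E is the tonic; major triad there is I.

I - bII6 - ii7 - V/V - V65 - I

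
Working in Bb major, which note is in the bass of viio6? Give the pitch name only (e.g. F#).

C

viio in Bb major has root A; the chord is A-C-Eb.
The figure 6 means first inversion — the third is in the bass.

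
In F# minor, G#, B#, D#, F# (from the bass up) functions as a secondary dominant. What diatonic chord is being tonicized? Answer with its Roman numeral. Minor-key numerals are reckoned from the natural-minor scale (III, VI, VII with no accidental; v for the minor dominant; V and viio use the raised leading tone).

The chord is a dominant seventh chord on G#.
A dominant resolves down a perfect fifth: G# → C#. In F# minor, C# is scale degree 5, i.e. V.

V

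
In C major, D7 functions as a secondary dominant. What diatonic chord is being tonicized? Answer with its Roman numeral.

The chord is a dominant seventh chord on D.
A dominant resolves down a perfect fifth: D → G. In C major, G is scale degree 5, i.e. V.

V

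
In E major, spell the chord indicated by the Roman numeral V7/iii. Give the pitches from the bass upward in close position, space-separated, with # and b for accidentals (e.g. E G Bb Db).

V7/iii is a secondary dominant — the dominant seventh of iii. iii in E major is G#, so the applied chord's root is D#, a perfect fifth above.
Building a dominant seventh chord on D# gives D#-F##-A#-C#.

D# F## A# C#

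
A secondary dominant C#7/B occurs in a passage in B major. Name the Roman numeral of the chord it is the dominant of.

V

The chord is a dominant seventh chord on C#.
A dominant resolves down a perfect fifth: C# → F#. In B major, F# is scale degree 5, i.e. V.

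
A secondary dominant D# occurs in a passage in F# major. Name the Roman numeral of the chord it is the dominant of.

ii

The chord is a major triad on D#.
A dominant resolves down a perfect fifth: D# → G#. In F# major, G# is scale degree 2, i.e. ii.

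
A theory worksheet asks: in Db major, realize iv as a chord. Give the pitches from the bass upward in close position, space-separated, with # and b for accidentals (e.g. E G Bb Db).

Gb Bbb Db

iv is the minor subdominant, borrowed from the parallel minor. In Db major that root is Gb.
So the chord is Gb-Bbb-Db.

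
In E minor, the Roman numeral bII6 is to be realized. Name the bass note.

A

bII in E minor has root F; the chord is F-A-C.
The figure 6 means first inversion — the third is in the bass.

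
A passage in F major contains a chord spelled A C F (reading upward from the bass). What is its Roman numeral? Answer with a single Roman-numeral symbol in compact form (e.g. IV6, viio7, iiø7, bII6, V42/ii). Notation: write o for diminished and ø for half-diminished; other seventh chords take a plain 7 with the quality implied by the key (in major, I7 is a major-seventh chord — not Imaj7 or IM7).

Stacked in thirds the chord is F-A-C: a major triad on F.
In F major, F is the tonic; the diatonic major triad there is I.
With A in the bass the chord is in first inversion, so the figured bass is 6.

I6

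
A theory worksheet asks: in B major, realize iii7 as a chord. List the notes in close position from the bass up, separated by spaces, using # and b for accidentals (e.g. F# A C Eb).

D# F# A# C#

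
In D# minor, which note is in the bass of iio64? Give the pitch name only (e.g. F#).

B

iio in D# minor has root E#; the chord is E#-G#-B.
The figure 64 means second inversion — the fifth is in the bass.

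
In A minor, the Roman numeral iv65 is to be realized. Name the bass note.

F

iv in A minor has root D; the chord is D-F-A-C.
The figure 65 means first inversion — the third is in the bass.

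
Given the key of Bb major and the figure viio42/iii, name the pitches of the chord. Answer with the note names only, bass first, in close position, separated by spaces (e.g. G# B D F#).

Bb C# E G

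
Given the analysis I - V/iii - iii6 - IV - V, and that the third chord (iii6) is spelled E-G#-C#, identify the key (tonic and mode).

A major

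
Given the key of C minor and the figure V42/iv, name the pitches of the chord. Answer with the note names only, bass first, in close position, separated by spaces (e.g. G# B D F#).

Bb C E G

The slash means an applied dominant: we want the dominant of iv. In C minor, iv is F minor, and its dominant is built on C.
Building a dominant seventh chord on C gives C-E-G-Bb.
The figured bass 42 indicates third inversion, placing the seventh (Bb) in the bass: Bb-C-E-G.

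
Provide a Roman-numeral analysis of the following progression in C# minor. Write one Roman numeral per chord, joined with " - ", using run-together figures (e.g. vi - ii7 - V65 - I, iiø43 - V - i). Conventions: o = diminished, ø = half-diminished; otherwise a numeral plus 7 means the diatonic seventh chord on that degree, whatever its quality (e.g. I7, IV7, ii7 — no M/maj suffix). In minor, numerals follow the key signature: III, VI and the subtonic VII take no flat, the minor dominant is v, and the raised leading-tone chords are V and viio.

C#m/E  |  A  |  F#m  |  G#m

C#m/E: root C# is the tonic; minor triad there is i6.
A has root A, degree 6 in C# minor, so VI.
F#m: minor triad on F# = scale degree 4 → iv.
G#m: minor triad on G# = scale degree 5 → v.

i6 - VI - iv - v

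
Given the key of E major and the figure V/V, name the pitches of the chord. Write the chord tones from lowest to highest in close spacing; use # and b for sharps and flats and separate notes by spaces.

F# A# C#

The slash means an applied dominant: we want the dominant of V. In E major, V is B major, and its dominant is built on F#.
Building a major triad on F# gives F#-A#-C#.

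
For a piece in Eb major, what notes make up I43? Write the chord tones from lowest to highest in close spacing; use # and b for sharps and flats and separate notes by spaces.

In Eb major, the first degree is Eb, and the diatonic chord built there is a major seventh chord.
Stacking thirds from Eb gives Eb-G-Bb-D.
The figured bass 43 indicates second inversion, placing the fifth (Bb) in the bass: Bb-D-Eb-G.

Bb D Eb G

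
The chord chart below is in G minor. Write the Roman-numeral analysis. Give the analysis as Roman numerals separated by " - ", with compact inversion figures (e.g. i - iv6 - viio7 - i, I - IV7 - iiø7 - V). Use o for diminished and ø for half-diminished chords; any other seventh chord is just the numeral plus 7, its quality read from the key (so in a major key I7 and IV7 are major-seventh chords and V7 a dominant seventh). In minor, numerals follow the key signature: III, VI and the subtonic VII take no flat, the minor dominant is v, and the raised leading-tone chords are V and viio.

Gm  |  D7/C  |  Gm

i - V42 - i

Gm: root G is the tonic; minor triad there is i.
D7/C has root D, degree 5 in G minor, so V42.
Gm: minor triad on G = scale degree 1 → i.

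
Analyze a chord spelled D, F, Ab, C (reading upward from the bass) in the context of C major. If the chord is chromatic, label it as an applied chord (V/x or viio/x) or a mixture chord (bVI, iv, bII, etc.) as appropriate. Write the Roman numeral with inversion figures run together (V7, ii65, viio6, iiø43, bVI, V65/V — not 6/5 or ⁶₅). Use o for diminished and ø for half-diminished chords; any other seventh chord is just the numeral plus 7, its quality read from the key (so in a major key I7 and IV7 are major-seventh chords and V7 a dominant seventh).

The pitches D-F-Ab-C form a half-diminished seventh chord rooted on D.
D is the second degree of C major. This is the half-diminished supertonic seventh, borrowed from the parallel minor.

iiø7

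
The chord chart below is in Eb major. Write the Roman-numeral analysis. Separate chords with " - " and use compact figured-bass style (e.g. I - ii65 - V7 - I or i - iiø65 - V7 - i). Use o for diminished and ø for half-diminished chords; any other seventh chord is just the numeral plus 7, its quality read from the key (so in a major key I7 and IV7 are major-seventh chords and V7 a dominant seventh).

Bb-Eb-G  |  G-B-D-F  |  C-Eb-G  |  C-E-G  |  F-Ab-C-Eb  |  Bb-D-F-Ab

I64 - V7/vi - vi - V/ii - ii7 - V7

Bb-Eb-G: root Eb is the tonic; major triad there is I64.
G-B-D-F: a dominant seventh chord on G, the applied dominant of vi → V7/vi.
C-Eb-G: minor triad on C = scale degree 6 → vi.
C-E-G: a major triad on C, the applied dominant of ii → V/ii.
F-Ab-C-Eb: root F is the supertonic; minor seventh chord there is ii7.
Bb-D-F-Ab: root Bb is the dominant; dominant seventh chord there is V7.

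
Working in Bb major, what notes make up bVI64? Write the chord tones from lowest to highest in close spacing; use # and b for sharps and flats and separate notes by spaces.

Db Gb Bb

bVI64 is a major triad on the lowered sixth degree, borrowed from the parallel minor. In Bb major that root is Gb.
So the chord is Gb-Bb-Db.
With the 64 figure the chord is in second inversion; from the bass Db upward in close position it reads Db-Gb-Bb.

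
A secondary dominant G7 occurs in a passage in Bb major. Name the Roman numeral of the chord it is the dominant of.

ii

The chord is a dominant seventh chord on G.
A dominant resolves down a perfect fifth: G → C. In Bb major, C is scale degree 2, i.e. ii.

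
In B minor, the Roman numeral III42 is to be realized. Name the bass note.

III in B minor has root D; the chord is D-F#-A-C#.
The figure 42 means third inversion — the seventh is in the bass.

C#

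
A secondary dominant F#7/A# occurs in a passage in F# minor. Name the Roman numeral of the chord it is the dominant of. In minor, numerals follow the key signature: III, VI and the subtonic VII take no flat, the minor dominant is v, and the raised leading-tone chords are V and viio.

iv

The chord is a dominant seventh chord on F#.
A dominant resolves down a perfect fifth: F# → B. In F# minor, B is scale degree 4, i.e. iv.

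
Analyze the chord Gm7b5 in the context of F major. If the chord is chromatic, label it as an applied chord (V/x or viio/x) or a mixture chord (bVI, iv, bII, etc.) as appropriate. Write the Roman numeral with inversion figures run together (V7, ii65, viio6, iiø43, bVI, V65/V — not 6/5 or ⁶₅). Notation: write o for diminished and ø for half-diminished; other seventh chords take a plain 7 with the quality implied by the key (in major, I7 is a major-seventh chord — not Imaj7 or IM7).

iiø7

Stacked in thirds the chord is G-Bb-Db-F: a half-diminished seventh chord on G.
G is the second degree of F major. This is the half-diminished supertonic seventh, borrowed from the parallel minor.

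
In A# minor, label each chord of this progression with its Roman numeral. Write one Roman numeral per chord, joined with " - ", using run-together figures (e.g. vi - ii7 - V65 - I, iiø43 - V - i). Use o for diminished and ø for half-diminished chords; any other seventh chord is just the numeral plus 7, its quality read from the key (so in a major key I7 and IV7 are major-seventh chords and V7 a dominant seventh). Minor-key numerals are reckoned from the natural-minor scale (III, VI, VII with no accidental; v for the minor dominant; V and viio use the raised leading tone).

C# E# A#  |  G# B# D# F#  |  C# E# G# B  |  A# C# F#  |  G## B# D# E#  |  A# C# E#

i6 - VII7 - V7/VI - VI6 - V65 - i

C#-E#-A#: minor triad on A# = scale degree 1 → i6.
G#-B#-D#-F# has root G#, degree 7 in A# minor, so VII7.
C#-E#-G#-B: chromatic; C# is V of VI, so V7/VI.
A#-C#-F# has root F#, degree 6 in A# minor, so VI6.
G##-B#-D#-E#: root E# is the dominant; dominant seventh chord there is V65.
A#-C#-E# has root A#, degree 1 in A# minor, so i.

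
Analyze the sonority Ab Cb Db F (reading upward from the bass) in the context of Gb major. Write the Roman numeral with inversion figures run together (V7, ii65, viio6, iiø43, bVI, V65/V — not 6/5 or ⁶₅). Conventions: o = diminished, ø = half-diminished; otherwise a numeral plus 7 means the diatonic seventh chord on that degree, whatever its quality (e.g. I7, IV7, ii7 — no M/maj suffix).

V43

The pitches Db-F-Ab-Cb form a dominant seventh chord rooted on Db.
Db is scale degree 5 in Gb major, and a dominant seventh chord on that degree is written V7.
With Ab in the bass the chord is in second inversion, so the figured bass is 43.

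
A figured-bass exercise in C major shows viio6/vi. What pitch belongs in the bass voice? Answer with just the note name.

B

The applied chord viio6/vi is rooted on G#: G#-B-D.
The figure 6 means first inversion — the third is in the bass.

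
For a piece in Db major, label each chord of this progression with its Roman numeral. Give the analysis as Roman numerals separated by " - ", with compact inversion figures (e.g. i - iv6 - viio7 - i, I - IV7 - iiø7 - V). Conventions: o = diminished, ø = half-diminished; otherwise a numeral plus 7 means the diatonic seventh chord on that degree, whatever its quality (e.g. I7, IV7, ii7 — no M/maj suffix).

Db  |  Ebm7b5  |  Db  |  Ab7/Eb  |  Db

Db: major triad on Db = scale degree 1 → I.
Ebm7b5: Eb with this quality isn't in the key; it's iiø7, borrowed from the parallel minor.
Db: major triad on Db = scale degree 1 → I.
Ab7/Eb has root Ab, degree 5 in Db major, so V43.
Db has root Db, degree 1 in Db major, so I.

I - iiø7 - I - V43 - I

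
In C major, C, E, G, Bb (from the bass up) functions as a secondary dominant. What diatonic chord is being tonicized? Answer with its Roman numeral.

The chord is a dominant seventh chord on C.
A dominant resolves down a perfect fifth: C → F. In C major, F is scale degree 4, i.e. IV.

IV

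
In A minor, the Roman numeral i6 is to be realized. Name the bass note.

i in A minor has root A; the chord is A-C-E.
The figure 6 means first inversion — the third is in the bass.

C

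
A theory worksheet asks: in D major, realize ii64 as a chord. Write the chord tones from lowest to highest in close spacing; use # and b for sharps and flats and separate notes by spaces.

The numeral's case and figure indicate a minor triad. In D major its root, scale degree 2, is E.
That chord is spelled E-G-B.
The figured bass 64 indicates second inversion, placing the fifth (B) in the bass: B-E-G.

B E G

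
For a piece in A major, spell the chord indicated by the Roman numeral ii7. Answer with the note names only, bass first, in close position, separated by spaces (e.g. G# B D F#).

B D F# A

In A major, the second degree is B, and the diatonic chord built there is a minor seventh chord.
That chord is spelled B-D-F#-A.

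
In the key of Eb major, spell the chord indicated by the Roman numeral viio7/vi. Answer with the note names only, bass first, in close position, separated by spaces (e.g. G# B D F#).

viio7/vi is a secondary leading-tone chord. The target vi is C in Eb major; the applied chord is rooted a semitone below, on B.
Building a fully diminished seventh chord on B gives B-D-F-Ab.

B D F Ab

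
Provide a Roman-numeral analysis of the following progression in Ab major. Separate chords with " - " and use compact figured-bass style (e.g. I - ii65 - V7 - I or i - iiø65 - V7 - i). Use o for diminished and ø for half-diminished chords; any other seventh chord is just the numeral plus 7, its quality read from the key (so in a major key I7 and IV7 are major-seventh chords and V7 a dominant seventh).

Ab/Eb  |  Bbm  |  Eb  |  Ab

Ab/Eb: root Ab is the tonic; major triad there is I64.
Bbm has root Bb, degree 2 in Ab major, so ii.
Eb: major triad on Eb = scale degree 5 → V.
Ab: root Ab is the tonic; major triad there is I.

I64 - ii - V - I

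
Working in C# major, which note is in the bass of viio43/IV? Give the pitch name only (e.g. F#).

B

The applied chord viio43/IV is rooted on E#: E#-G#-B-D.
The figure 43 means second inversion — the fifth is in the bass.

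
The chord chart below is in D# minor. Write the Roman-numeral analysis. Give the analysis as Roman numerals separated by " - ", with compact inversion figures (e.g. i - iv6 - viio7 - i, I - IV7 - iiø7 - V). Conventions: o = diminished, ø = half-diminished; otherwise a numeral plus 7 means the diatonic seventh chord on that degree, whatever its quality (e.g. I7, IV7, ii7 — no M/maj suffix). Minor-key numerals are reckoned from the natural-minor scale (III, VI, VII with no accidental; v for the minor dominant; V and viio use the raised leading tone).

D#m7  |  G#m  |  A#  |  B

i7 - iv - V - VI

D#m7: root D# is the tonic; minor seventh chord there is i7.
G#m: minor triad on G# = scale degree 4 → iv.
A#: major triad on A# = scale degree 5 → V.
B has root B, degree 6 in D# minor, so VI.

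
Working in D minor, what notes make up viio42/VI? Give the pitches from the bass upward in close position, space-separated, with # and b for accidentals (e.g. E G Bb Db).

The slash marks an applied leading-tone chord: viio of VI. In D minor, VI is Bb, so the leading tone to it is A, a half step below.
Building a fully diminished seventh chord on A gives A-C-Eb-Gb.
With the 42 figure the chord is in third inversion; from the bass Gb upward in close position it reads Gb-A-C-Eb.

Gb A C Eb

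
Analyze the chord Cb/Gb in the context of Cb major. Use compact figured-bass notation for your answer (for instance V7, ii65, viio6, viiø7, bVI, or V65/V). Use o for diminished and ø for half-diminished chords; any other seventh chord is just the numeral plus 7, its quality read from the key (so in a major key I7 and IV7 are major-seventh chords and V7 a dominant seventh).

I64

Stacked in thirds the chord is Cb-Eb-Gb: a major triad on Cb.
Cb is scale degree 1 in Cb major, and a major triad on that degree is written I.
With Gb in the bass the chord is in second inversion, so the figured bass is 64.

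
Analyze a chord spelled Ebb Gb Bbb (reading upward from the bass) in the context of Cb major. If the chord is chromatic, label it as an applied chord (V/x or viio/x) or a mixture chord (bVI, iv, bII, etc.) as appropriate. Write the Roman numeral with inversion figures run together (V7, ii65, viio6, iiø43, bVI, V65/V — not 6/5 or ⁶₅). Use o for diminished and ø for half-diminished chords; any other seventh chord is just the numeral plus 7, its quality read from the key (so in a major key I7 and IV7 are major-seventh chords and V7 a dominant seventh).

bIII

Stacked in thirds the chord is Ebb-Gb-Bbb: a major triad on Ebb.
Ebb is the lowered third degree of Cb major (diatonic 3 would be Eb). This is a major triad on the lowered third degree, borrowed from the parallel minor.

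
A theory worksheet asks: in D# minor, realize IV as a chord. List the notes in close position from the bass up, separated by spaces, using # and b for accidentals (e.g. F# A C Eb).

G# B# D#

IV is the major subdominant, borrowed from the parallel major. In D# minor that root is G#.
So the chord is G#-B#-D#.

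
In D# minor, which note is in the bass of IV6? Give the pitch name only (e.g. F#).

IV in D# minor has root G#; the chord is G#-B#-D#.
The figure 6 means first inversion — the third is in the bass.

B#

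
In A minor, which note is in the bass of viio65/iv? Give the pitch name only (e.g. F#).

The applied chord viio65/iv is rooted on C#: C#-E-G-Bb.
The figure 65 means first inversion — the third is in the bass.

E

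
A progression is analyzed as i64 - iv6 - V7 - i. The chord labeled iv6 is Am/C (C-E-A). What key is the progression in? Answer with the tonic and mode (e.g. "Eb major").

E minor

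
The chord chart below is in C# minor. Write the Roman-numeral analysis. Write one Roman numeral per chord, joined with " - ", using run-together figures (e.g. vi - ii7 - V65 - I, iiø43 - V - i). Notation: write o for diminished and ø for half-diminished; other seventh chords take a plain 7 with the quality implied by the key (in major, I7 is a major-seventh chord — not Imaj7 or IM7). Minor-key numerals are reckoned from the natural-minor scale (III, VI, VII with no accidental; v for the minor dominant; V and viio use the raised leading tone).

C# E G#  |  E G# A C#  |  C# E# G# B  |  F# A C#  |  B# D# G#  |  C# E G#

i - VI43 - V7/iv - iv - V6 - i

C#-E-G#: root C# is the tonic; minor triad there is i.
E-G#-A-C# has root A, degree 6 in C# minor, so VI43.
C#-E#-G#-B: chromatic; C# is V of iv, so V7/iv.
F#-A-C#: minor triad on F# = scale degree 4 → iv.
B#-D#-G#: major triad on G# = scale degree 5 → V6.
C#-E-G#: minor triad on C# = scale degree 1 → i.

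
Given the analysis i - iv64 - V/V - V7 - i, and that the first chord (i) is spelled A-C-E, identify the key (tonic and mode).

A minor

The chord Am is a minor triad rooted on A; its label is i.
If A is scale degree 1 and the mode makes that degree carry a minor triad, the tonic is A and the mode is minor.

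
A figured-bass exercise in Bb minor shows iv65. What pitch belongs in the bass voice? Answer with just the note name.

Gb

iv in Bb minor has root Eb; the chord is Eb-Gb-Bb-Db.
The figure 65 means first inversion — the third is in the bass.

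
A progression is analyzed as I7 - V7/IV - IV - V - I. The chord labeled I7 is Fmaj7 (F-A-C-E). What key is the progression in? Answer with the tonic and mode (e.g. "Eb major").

F major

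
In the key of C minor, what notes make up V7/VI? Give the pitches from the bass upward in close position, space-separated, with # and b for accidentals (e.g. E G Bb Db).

Eb G Bb Db

V7/VI is a secondary dominant — the dominant seventh of VI. VI in C minor is Ab, so the applied chord's root is Eb, a perfect fifth above.
Building a dominant seventh chord on Eb gives Eb-G-Bb-Db.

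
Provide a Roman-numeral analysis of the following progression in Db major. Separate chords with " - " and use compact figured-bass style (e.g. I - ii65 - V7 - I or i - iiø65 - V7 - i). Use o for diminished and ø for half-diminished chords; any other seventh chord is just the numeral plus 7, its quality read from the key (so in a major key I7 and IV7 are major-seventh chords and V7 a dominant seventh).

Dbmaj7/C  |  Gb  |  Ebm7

Dbmaj7/C: root Db is the tonic; major seventh chord there is I42.
Gb has root Gb, degree 4 in Db major, so IV.
Ebm7: minor seventh chord on Eb = scale degree 2 → ii7.

I42 - IV - ii7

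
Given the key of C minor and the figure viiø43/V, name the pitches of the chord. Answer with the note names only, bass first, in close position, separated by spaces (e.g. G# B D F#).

The slash marks an applied leading-tone chord: viio of V. In C minor, V is G, so the leading tone to it is F#, a half step below.
Building a half-diminished seventh chord on F# gives F#-A-C-E.
The figured bass 43 indicates second inversion, placing the fifth (C) in the bass: C-E-F#-A.

C E F# A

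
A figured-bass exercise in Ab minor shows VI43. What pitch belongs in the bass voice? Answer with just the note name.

VI in Ab minor has root Fb; the chord is Fb-Ab-Cb-Eb.
The figure 43 means second inversion — the fifth is in the bass.

Cb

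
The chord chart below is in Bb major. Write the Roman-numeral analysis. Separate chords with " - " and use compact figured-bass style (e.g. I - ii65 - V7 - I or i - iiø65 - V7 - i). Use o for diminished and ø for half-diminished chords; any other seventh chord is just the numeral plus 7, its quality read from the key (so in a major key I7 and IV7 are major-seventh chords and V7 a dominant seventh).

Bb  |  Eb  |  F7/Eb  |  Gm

Bb: root Bb is the tonic; major triad there is I.
Eb has root Eb, degree 4 in Bb major, so IV.
F7/Eb: root F is the dominant; dominant seventh chord there is V42.
Gm has root G, degree 6 in Bb major, so vi.

I - IV - V42 - vi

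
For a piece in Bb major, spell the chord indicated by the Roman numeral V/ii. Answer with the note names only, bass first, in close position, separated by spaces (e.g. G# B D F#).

G B D

V/ii is a secondary dominant — the dominant triad of ii. ii in Bb major is C, so the applied chord's root is G, a perfect fifth above.
Building a major triad on G gives G-B-D.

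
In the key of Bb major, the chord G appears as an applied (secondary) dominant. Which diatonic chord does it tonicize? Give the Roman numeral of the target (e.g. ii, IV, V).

The chord is a major triad on G.
A dominant resolves down a perfect fifth: G → C. In Bb major, C is scale degree 2, i.e. ii.

ii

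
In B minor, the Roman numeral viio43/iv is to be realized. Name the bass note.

The applied chord viio43/iv is rooted on D#: D#-F#-A-C.
The figure 43 means second inversion — the fifth is in the bass.

A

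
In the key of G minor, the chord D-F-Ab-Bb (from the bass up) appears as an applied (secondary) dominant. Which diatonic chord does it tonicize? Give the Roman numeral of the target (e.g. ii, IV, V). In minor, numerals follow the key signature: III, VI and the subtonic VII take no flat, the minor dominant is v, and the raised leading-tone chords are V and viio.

VI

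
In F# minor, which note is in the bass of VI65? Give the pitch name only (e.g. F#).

VI in F# minor has root D; the chord is D-F#-A-C#.
The figure 65 means first inversion — the third is in the bass.

F#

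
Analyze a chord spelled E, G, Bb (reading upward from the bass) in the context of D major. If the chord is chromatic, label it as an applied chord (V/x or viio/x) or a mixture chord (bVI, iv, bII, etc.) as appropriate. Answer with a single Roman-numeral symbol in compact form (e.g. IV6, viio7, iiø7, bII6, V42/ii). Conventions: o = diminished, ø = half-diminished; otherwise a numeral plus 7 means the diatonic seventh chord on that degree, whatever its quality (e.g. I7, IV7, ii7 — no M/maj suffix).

iio

The pitches E-G-Bb form a diminished triad rooted on E.
E is the second degree of D major. This is the diminished supertonic triad, borrowed from the parallel minor.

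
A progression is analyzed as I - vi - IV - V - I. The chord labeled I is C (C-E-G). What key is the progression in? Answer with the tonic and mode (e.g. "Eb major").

The anchor chord is a major triad on C, labeled I.
If C is scale degree 1 and the mode makes that degree carry a major triad, the tonic is C and the mode is major.

C major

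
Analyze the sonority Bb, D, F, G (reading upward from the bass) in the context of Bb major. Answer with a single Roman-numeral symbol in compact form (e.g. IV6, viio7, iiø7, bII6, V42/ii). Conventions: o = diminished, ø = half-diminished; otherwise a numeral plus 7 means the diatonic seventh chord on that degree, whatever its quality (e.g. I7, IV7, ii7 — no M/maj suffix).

vi65

The pitches G-Bb-D-F form a minor seventh chord rooted on G.
In Bb major, G is the submediant; the diatonic minor seventh chord there is vi7.
With Bb in the bass the chord is in first inversion, so the figured bass is 65.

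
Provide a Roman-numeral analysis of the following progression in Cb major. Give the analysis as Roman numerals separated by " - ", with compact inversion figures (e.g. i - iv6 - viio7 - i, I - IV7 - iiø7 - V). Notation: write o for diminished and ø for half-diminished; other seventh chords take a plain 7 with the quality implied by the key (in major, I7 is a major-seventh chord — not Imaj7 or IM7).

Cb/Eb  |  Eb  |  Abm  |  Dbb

I6 - V/vi - vi - bII

Cb/Eb: major triad on Cb = scale degree 1 → I6.
Eb: a major triad on Eb, the applied dominant of vi → V/vi.
Abm has root Ab, degree 6 in Cb major, so vi.
Dbb is non-diatonic — a major triad on the lowered supertonic (Dbb): the Neapolitan chord, bII.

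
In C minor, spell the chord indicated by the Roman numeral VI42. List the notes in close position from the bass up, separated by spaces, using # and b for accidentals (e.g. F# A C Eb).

In C minor, the submediant is Ab, and the diatonic chord built there is a major seventh chord.
Stacking thirds from Ab gives Ab-C-Eb-G.
With the 42 figure the chord is in third inversion; from the bass G upward in close position it reads G-Ab-C-Eb.

G Ab C Eb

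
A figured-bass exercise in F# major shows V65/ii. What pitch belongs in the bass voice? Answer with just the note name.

The applied chord V65/ii is rooted on D#: D#-F##-A#-C#.
The figure 65 means first inversion — the third is in the bass.

F##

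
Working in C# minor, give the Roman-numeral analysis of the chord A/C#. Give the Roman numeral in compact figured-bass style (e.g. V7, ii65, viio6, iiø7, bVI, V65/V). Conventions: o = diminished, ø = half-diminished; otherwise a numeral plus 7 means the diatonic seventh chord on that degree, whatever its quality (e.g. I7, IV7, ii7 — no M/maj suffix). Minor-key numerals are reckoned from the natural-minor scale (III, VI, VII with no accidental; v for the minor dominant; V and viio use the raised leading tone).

Stacked in thirds the chord is A-C#-E: a major triad on A.
A is scale degree 6 in C# minor, and a major triad on that degree is written VI.
With C# in the bass the chord is in first inversion, so the figured bass is 6.

VI6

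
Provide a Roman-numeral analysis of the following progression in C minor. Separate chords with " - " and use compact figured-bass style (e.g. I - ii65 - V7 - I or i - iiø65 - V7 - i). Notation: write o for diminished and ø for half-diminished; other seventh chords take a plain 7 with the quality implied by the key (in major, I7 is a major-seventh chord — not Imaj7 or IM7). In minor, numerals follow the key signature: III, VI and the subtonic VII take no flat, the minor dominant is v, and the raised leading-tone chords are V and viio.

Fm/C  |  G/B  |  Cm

Fm/C has root F, degree 4 in C minor, so iv64.
G/B has root G, degree 5 in C minor, so V6.
Cm: root C is the tonic; minor triad there is i.

iv64 - V6 - i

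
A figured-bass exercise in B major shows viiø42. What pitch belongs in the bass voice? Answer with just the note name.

viiø in B major has root A#; the chord is A#-C#-E-G#.
The figure 42 means third inversion — the seventh is in the bass.

G#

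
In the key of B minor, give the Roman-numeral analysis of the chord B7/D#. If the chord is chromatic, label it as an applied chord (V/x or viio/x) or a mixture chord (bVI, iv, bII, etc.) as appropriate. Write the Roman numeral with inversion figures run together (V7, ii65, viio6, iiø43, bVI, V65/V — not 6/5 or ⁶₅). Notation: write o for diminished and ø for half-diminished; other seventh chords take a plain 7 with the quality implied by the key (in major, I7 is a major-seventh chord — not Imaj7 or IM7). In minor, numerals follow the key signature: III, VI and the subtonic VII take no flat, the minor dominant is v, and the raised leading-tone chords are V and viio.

Stacked in thirds the chord is B-D#-F#-A: a dominant seventh chord on B.
B is not a diatonic chord root with this quality in B minor, but it lies a perfect fifth above E (iv), so the chord functions as an applied dominant of iv.
With D# in the bass the chord is in first inversion, so the figured bass is 65.

V65/iv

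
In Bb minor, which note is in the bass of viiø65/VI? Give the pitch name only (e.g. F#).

The applied chord viiø65/VI is rooted on F: F-Ab-Cb-Eb.
The figure 65 means first inversion — the third is in the bass.

Ab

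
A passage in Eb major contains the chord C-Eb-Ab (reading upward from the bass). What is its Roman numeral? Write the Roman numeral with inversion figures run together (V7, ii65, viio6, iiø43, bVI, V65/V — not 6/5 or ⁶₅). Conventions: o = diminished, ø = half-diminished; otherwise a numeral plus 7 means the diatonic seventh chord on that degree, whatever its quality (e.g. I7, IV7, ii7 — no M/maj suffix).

IV6

Stacked in thirds the chord is Ab-C-Eb: a major triad on Ab.
In Eb major, Ab is the subdominant; the diatonic major triad there is IV.
With C in the bass the chord is in first inversion, so the figured bass is 6.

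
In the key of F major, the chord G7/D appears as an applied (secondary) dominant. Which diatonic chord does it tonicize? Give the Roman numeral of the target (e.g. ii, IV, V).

V

The chord is a dominant seventh chord on G.
A dominant resolves down a perfect fifth: G → C. In F major, C is scale degree 5, i.e. V.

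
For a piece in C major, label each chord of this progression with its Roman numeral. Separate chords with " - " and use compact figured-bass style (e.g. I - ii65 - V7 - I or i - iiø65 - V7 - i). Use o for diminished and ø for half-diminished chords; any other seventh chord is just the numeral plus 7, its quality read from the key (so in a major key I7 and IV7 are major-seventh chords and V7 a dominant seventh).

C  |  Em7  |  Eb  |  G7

I - iii7 - bIII - V7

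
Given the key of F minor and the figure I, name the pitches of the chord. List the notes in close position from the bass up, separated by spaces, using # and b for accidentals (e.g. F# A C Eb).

F A C

I is the major tonic (Picardy third), borrowed from the parallel major. In F minor that root is F.
So the chord is F-A-C, a major triad.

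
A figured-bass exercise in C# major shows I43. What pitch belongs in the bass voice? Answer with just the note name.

G#

I in C# major has root C#; the chord is C#-E#-G#-B#.
The figure 43 means second inversion — the fifth is in the bass.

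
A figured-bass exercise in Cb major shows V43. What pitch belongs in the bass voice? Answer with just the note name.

V in Cb major has root Gb; the chord is Gb-Bb-Db-Fb.
The figure 43 means second inversion — the fifth is in the bass.

Db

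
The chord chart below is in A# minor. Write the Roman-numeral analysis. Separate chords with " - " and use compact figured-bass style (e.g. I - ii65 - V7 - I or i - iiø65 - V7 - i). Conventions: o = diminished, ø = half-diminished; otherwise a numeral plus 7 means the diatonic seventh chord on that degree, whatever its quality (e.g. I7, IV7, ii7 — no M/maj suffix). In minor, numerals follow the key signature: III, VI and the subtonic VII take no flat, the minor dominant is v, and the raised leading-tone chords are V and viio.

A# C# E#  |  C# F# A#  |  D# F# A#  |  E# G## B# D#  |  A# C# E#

A#-C#-E#: minor triad on A# = scale degree 1 → i.
C#-F#-A#: major triad on F# = scale degree 6 → VI64.
D#-F#-A# has root D#, degree 4 in A# minor, so iv.
E#-G##-B#-D#: dominant seventh chord on E# = scale degree 5 → V7.
A#-C#-E# has root A#, degree 1 in A# minor, so i.

i - VI64 - iv - V7 - i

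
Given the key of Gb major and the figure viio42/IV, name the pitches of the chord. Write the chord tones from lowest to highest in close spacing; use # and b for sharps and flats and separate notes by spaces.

The slash marks an applied leading-tone chord: viio of IV. In Gb major, IV is Cb, so the leading tone to it is Bb, a half step below.
Building a fully diminished seventh chord on Bb gives Bb-Db-Fb-Abb.
The figured bass 42 indicates third inversion, placing the seventh (Abb) in the bass: Abb-Bb-Db-Fb.

Abb Bb Db Fb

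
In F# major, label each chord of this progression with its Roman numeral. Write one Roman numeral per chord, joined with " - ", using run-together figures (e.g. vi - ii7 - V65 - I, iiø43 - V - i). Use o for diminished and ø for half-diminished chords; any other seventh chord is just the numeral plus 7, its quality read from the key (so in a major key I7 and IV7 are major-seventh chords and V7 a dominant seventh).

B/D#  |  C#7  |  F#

IV6 - V7 - I

B/D#: root B is the subdominant; major triad there is IV6.
C#7: root C# is the dominant; dominant seventh chord there is V7.
F# has root F#, degree 1 in F# major, so I.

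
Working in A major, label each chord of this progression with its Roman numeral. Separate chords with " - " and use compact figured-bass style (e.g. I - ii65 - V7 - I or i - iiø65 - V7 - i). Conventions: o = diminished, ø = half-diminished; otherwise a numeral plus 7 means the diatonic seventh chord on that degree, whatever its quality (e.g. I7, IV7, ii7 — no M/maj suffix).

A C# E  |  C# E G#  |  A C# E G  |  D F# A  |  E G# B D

A-C#-E: root A is the tonic; major triad there is I.
C#-E-G# has root C#, degree 3 in A major, so iii.
A-C#-E-G is the secondary dominant of IV (dominant seventh chord on A): V7/IV.
D-F#-A: root D is the subdominant; major triad there is IV.
E-G#-B-D has root E, degree 5 in A major, so V7.

I - iii - V7/IV - IV - V7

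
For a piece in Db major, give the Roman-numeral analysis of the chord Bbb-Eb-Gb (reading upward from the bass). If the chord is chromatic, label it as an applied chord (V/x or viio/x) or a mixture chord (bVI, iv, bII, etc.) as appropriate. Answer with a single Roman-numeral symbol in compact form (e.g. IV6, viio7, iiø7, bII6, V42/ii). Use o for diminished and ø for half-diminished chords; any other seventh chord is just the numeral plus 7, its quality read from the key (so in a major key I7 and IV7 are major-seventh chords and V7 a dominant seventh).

iio64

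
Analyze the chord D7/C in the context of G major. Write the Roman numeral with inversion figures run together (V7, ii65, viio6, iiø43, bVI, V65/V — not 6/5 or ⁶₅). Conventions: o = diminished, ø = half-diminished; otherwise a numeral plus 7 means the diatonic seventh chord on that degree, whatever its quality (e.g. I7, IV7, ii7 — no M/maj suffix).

V42

Stacked in thirds the chord is D-F#-A-C: a dominant seventh chord on D.
D is scale degree 5 in G major, and a dominant seventh chord on that degree is written V7.
With C in the bass the chord is in third inversion, so the figured bass is 42.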